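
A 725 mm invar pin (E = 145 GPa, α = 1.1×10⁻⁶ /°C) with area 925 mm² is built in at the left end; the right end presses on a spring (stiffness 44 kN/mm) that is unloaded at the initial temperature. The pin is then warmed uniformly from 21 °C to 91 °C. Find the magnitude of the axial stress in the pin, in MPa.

σ ≈ 2.15 MPa (compressive)

If the spring were absent the pin would lengthen by αΔT L = 1.1×10⁻⁶ × 70 × 725 = 0.05582 mm.
Let P be the compressive force at the spring. The pin shortens elastically by PL/(AE) and the spring compresses by P/k; together these equal δ_free.
So P = δ_free / [L/(AE) + 1/k] = 0.05582 / [ 725/(925×145×10³) + 1/(44×10³) ].
P = 0.05582 / 2.813×10⁻⁵ = 1984 N.
σ = P/A = 1984/925 = 2.145 MPa.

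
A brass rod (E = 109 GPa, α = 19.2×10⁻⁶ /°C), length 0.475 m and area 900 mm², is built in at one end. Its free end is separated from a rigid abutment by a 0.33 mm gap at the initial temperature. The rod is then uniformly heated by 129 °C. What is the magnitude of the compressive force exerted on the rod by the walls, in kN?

P ≈ 175 kN

Free thermal elongation = αΔT L = 19.2×10⁻⁶ × 129 × 475 = 1.176 mm.
The gap closes (δ_free > 0.33 mm) and the wall then resists a further 1.176 − 0.33 = 0.8465 mm of expansion.
That suppressed elongation corresponds to σ = E·Δ/L = 109×10³ × 0.8465/475 = 194.2 MPa.
Force on the wall = σA = 194.2 × 900 mm² = 174.8 kN.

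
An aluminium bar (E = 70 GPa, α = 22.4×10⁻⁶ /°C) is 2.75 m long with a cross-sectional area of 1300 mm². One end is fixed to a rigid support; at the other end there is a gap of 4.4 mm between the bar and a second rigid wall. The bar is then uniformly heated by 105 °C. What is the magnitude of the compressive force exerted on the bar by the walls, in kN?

P ≈ 68.4 kN

If the wall were absent the bar would grow by αΔT L = 22.4×10⁻⁶ × 105 × 2750 = 6.468 mm.
The gap closes (δ_free > 4.4 mm) and the wall then resists a further 6.468 − 4.4 = 2.068 mm of expansion.
So σ = E(δ_free − g)/L = 70×10³ × 2.068/2750 = 52.64 MPa.
P = σA = 52.64 × 1300 = 68.43 kN.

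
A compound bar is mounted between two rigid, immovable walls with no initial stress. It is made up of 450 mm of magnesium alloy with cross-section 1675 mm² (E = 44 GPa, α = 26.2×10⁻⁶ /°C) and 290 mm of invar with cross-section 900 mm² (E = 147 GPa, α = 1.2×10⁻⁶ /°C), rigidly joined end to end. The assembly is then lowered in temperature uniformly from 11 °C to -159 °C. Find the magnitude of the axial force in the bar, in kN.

P ≈ 249 kN (tensile)

If the supports were absent, the total length change would be Σ αᵢΔT Lᵢ = 26.2×10⁻⁶×170×450 + 1.2×10⁻⁶×170×290 = 2.063 mm.
The walls prevent any net length change, so an axial force P (same in every segment) develops. Compatibility: P · Σ Lᵢ/(AᵢEᵢ) = δ_free.
The series flexibility is Σ Lᵢ/(AᵢEᵢ) = 450/(1675×44×10³) + 290/(900×147×10³) = 8.298×10⁻⁶ mm/N.
P = 2.063 / 8.298×10⁻⁶ = 248700 N = 248.7 kN, tensile.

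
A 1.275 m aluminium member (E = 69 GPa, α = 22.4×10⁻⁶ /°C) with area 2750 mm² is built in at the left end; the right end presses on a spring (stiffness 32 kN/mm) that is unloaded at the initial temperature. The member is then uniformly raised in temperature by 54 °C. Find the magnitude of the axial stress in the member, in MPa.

σ ≈ 14.8 MPa (compressive)

Free thermal expansion: δ_free = αΔT L = 22.4×10⁻⁶ × 54 × 1275 = 1.542 mm.
Let P be the compressive force at the spring. The member shortens elastically by PL/(AE) and the spring compresses by P/k; together these equal δ_free.
P [ L/(AE) + 1/k ] = δ_free → P [ 1275/(2750×69×10³) + 1/(32×10³) ] = 1.542.
P = 1.542 / 3.797×10⁻⁵ = 40620 N.
σ = P/A = 40620/2750 = 14.77 MPa.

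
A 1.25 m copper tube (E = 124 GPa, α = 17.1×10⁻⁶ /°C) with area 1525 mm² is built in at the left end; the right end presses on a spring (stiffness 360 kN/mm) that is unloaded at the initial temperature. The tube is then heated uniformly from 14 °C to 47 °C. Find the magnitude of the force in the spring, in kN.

P ≈ 75.1 kN

If the spring were absent the tube would lengthen by αΔT L = 17.1×10⁻⁶ × 33 × 1250 = 0.7054 mm.
With a force P in the spring, the elastic change of the tube is PL/(AE) and that of the spring is P/k; compatibility requires their sum to equal δ_free.
P [ L/(AE) + 1/k ] = δ_free → P [ 1250/(1525×124×10³) + 1/(360×10³) ] = 0.7054.
P = 0.7054 / 9.388×10⁻⁶ = 75140 N.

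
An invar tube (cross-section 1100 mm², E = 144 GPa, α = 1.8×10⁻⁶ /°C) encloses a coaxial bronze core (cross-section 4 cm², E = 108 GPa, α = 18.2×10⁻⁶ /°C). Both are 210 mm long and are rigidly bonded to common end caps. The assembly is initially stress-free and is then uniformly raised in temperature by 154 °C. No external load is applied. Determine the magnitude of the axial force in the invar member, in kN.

P ≈ 85.7 kN (tensile in the invar)

Both members must finish at the same length. With the larger α, the bronze tends to over-expand; the plates restrain it, putting the bronze in compression and the invar in tension. With no external load the two internal forces are equal and opposite, magnitude P.
Compatibility of the two members (thermal + elastic change equal): (α₁ − α₂)ΔT = P·[1/(A₁E₁) + 1/(A₂E₂)].
|α₁ − α₂|·ΔT = 16.4×10⁻⁶ × 154 = 0.002526.
1/(A₁E₁) + 1/(A₂E₂) = 1/(1100×144×10³) + 1/(400×108×10³) = 2.946×10⁻⁸ N⁻¹.
So P = 0.002526 / 2.946×10⁻⁸ = 85.73 kN.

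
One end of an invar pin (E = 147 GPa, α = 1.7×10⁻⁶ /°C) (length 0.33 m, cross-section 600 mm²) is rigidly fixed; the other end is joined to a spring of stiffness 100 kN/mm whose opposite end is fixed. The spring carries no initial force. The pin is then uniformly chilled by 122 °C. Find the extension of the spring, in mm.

δ ≈ 0.0498 mm

If the spring were absent the pin would shorten by αΔT L = 1.7×10⁻⁶ × 122 × 330 = 0.06844 mm.
With a force P in the spring, the elastic change of the pin is PL/(AE) and that of the spring is P/k; compatibility requires their sum to equal δ_free.
So P = δ_free / [L/(AE) + 1/k] = 0.06844 / [ 330/(600×147×10³) + 1/(100×10³) ].
P = 0.06844 / 1.374×10⁻⁵ = 4981 N.
Spring extension = P/k = 4981/(100×10³) = 0.04981 mm.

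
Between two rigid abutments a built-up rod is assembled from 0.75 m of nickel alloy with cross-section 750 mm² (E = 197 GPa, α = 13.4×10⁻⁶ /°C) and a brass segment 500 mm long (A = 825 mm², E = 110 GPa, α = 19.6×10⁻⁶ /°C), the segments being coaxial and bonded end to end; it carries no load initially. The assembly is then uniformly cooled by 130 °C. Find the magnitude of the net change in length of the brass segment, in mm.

If the supports were absent, the total length change would be Σ αᵢΔT Lᵢ = 13.4×10⁻⁶×130×750 + 19.6×10⁻⁶×130×500 = 2.581 mm.
The walls prevent any net length change, so an axial force P (same in every segment) develops. Compatibility: P · Σ Lᵢ/(AᵢEᵢ) = δ_free.
The series flexibility is Σ Lᵢ/(AᵢEᵢ) = 750/(750×197×10³) + 500/(825×110×10³) = 1.059×10⁻⁵ mm/N.
So P = 2.581 / 1.059×10⁻⁵ = 243.8 kN, tensile.
For the brass segment, free thermal change = 19.6×10⁻⁶×130×500 = 1.274 mm and elastic change from P = 243800×500/(825×110×10³) = 1.343 mm; these oppose, so the net change is 0.0691 mm (segment lengthens).

|ΔL| ≈ 0.0691 mm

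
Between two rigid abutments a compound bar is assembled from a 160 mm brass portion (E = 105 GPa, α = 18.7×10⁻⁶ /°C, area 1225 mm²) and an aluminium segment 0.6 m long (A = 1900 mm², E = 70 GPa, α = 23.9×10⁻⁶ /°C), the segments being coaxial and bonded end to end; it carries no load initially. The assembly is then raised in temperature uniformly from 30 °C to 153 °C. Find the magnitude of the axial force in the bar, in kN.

With the walls removed the bar would change length by δ_free = Σ αᵢΔT Lᵢ = 18.7×10⁻⁶×123×160 + 23.9×10⁻⁶×123×600 = 2.132 mm.
The walls prevent any net length change, so an axial force P (same in every segment) develops. Compatibility: P · Σ Lᵢ/(AᵢEᵢ) = δ_free.
Σ Lᵢ/(AᵢEᵢ) = 160/(1225×105×10³) + 600/(1900×70×10³) = 5.755×10⁻⁶ mm/N.
Hence P = δ_free / Σ(L/AE) = 2.132/5.755×10⁻⁶ = 370.4 kN (compressive).

P ≈ 370 kN (compressive)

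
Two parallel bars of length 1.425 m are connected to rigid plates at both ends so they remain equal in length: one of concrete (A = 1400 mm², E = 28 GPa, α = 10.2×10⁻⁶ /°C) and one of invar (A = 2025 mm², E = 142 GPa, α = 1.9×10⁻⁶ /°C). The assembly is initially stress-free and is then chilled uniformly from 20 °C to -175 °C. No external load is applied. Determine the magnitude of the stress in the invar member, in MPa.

σ ≈ 27.6 MPa (compressive)

Both members must finish at the same length. With the larger α, the concrete tends to over-contract; the plates restrain it, putting the concrete in tension and the invar in compression. With no external load the two internal forces are equal and opposite, magnitude P.
Setting the final lengths equal and cancelling L: (α₁ − α₂)ΔT = P/(A₁E₁) + P/(A₂E₂).
|α₁ − α₂|·ΔT = 8.3×10⁻⁶ × 195 = 0.001618.
1/(A₁E₁) + 1/(A₂E₂) = 1/(1400×28×10³) + 1/(2025×142×10³) = 2.899×10⁻⁸ N⁻¹.
So P = 0.001618 / 2.899×10⁻⁸ = 55.83 kN.
σ_{invar} = P/A₂ = 55830/2025 = 27.57 MPa, compressive.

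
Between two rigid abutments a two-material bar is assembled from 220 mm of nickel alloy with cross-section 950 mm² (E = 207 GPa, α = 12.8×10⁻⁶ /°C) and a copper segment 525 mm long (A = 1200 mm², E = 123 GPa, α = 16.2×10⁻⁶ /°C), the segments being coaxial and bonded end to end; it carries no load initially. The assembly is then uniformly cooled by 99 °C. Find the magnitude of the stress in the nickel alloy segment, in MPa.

With the walls removed the bar would change length by δ_free = Σ αᵢΔT Lᵢ = 12.8×10⁻⁶×99×220 + 16.2×10⁻⁶×99×525 = 1.121 mm.
The rigid supports impose zero overall length change; the single axial force P common to all segments must satisfy P Σ Lᵢ/(AᵢEᵢ) = δ_free.
Σ Lᵢ/(AᵢEᵢ) = 220/(950×207×10³) + 525/(1200×123×10³) = 4.676×10⁻⁶ mm/N.
Hence P = δ_free / Σ(L/AE) = 1.121/4.676×10⁻⁶ = 239.7 kN (tensile).
σ_{nickel alloy} = P / A = 239700 / 950 = 252.3 MPa.

σ ≈ 252 MPa (tensile)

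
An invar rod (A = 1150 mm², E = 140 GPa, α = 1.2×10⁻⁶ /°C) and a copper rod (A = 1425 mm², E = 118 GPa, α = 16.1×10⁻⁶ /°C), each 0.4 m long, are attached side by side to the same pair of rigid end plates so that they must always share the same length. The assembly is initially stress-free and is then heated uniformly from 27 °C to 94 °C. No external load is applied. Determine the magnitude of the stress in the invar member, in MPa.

Equilibrium of a rigid end plate with no external load gives equal and opposite internal forces ±P in the two members. Since α_{copper} > α_{invar}, heating drives the copper into compression and the invar into tension.
Compatibility of the two members (thermal + elastic change equal): (α₁ − α₂)ΔT = P·[1/(A₁E₁) + 1/(A₂E₂)].
|α₁ − α₂|·ΔT = 14.9×10⁻⁶ × 67 = 0.0009983.
1/(A₁E₁) + 1/(A₂E₂) = 1/(1150×140×10³) + 1/(1425×118×10³) = 1.216×10⁻⁸ N⁻¹.
So P = 0.0009983 / 1.216×10⁻⁸ = 82.11 kN.
σ_{invar} = P/A₁ = 82110/1150 = 71.4 MPa, tensile.

σ ≈ 71.4 MPa (tensile)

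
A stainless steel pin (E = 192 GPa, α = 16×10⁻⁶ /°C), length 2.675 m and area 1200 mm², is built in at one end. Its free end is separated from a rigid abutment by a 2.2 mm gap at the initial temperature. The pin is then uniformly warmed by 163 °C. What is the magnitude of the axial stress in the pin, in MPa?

σ ≈ 343 MPa (compressive)

If the wall were absent the pin would grow by αΔT L = 16×10⁻⁶ × 163 × 2675 = 6.976 mm.
After closing the 2.2 mm clearance, 6.976 − 2.2 = 4.776 mm of expansion remains to be suppressed by the wall.
Compatibility: PL/(AE) = 4.776 mm, so σ = P/A = E × (4.776/2675) = 342.8 MPa.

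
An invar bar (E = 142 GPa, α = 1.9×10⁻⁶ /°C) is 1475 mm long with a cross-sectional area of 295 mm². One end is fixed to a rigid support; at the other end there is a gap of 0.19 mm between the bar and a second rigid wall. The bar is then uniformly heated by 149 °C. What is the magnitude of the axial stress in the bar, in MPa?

σ ≈ 21.9 MPa (compressive)

Free thermal elongation = αΔT L = 1.9×10⁻⁶ × 149 × 1475 = 0.4176 mm.
This exceeds the 0.19 mm gap, so the wall pushes back. The portion of expansion that must be recovered elastically is δ_free − gap = 0.4176 − 0.19 = 0.2276 mm.
So σ = E(δ_free − g)/L = 142×10³ × 0.2276/1475 = 21.91 MPa.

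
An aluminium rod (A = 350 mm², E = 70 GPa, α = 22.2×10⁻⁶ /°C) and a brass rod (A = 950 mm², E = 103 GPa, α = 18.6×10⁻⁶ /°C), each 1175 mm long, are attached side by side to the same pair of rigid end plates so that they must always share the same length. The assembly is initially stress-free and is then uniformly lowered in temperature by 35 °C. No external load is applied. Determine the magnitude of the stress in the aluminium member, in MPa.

σ ≈ 7.05 MPa (tensile)

Equilibrium of a rigid end plate with no external load gives equal and opposite internal forces ±P in the two members. Since α_{aluminium} > α_{brass}, cooling drives the aluminium into tension and the brass into compression.
Compatibility of the two members (thermal + elastic change equal): (α₁ − α₂)ΔT = P·[1/(A₁E₁) + 1/(A₂E₂)].
|α₁ − α₂|·ΔT = 3.6×10⁻⁶ × 35 = 0.000126.
1/(A₁E₁) + 1/(A₂E₂) = 1/(350×70×10³) + 1/(950×103×10³) = 5.104×10⁻⁸ N⁻¹.
So P = 0.000126 / 5.104×10⁻⁸ = 2.469 kN.
σ_{aluminium} = P/A₁ = 2469/350 = 7.054 MPa, tensile.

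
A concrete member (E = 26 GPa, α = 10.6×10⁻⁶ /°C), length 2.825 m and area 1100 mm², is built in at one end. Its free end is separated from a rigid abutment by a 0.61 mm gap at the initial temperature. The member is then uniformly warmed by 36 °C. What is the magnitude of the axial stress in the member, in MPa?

σ ≈ 4.31 MPa (compressive)

If the wall were absent the member would grow by αΔT L = 10.6×10⁻⁶ × 36 × 2825 = 1.078 mm.
After closing the 0.61 mm clearance, 1.078 − 0.61 = 0.468 mm of expansion remains to be suppressed by the wall.
Compatibility: PL/(AE) = 0.468 mm, so σ = P/A = E × (0.468/2825) = 4.307 MPa.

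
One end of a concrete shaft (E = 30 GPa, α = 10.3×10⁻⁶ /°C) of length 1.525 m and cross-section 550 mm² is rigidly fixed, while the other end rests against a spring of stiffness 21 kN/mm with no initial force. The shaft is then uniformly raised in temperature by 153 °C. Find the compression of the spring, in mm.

δ ≈ 0.817 mm

The unrestrained thermal change is αΔT L = 10.3×10⁻⁶ × 153 × 1525 = 2.403 mm.
Let P be the compressive force at the spring. The shaft shortens elastically by PL/(AE) and the spring compresses by P/k; together these equal δ_free.
So P = δ_free / [L/(AE) + 1/k] = 2.403 / [ 1525/(550×30×10³) + 1/(21×10³) ].
P = 2.403 / 0.00014 = 17160 N.
Spring compression = P/k = 17160/(21×10³) = 0.8172 mm.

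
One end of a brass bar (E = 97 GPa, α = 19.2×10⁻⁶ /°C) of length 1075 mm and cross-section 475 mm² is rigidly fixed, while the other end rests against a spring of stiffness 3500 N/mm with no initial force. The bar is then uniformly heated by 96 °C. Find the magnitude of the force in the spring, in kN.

P ≈ 6.41 kN

If the spring were absent the bar would lengthen by αΔT L = 19.2×10⁻⁶ × 96 × 1075 = 1.981 mm.
Let P be the compressive force at the spring. The bar shortens elastically by PL/(AE) and the spring compresses by P/k; together these equal δ_free.
P [ L/(AE) + 1/k ] = δ_free → P [ 1075/(475×97×10³) + 1/(3500) ] = 1.981.
P = 1.981 / 0.000309 = 6411 N.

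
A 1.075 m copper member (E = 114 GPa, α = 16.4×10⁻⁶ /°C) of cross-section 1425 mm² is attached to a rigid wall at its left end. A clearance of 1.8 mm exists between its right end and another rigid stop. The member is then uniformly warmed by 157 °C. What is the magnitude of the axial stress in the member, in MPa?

If the wall were absent the member would grow by αΔT L = 16.4×10⁻⁶ × 157 × 1075 = 2.768 mm.
After closing the 1.8 mm clearance, 2.768 − 1.8 = 0.9679 mm of expansion remains to be suppressed by the wall.
Compatibility: PL/(AE) = 0.9679 mm, so σ = P/A = E × (0.9679/1075) = 102.6 MPa.

σ ≈ 103 MPa (compressive)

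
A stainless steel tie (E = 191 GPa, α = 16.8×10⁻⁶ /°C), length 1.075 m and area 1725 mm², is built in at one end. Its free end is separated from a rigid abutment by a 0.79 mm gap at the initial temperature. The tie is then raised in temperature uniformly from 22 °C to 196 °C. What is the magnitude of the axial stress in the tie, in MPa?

σ ≈ 418 MPa (compressive)

Unrestrained expansion: δ_free = αΔT L = 16.8×10⁻⁶ × 174 × 1075 = 3.142 mm.
After closing the 0.79 mm clearance, 3.142 − 0.79 = 2.352 mm of expansion remains to be suppressed by the wall.
Compatibility: PL/(AE) = 2.352 mm, so σ = P/A = E × (2.352/1075) = 418 MPa.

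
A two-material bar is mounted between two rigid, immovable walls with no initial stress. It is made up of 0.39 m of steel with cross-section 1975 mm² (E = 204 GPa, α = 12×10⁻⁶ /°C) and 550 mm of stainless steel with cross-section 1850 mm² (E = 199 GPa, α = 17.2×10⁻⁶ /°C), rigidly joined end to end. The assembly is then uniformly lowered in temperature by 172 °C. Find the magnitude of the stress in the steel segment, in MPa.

σ ≈ 500 MPa (tensile)

With the walls removed the bar would change length by δ_free = Σ αᵢΔT Lᵢ = 12×10⁻⁶×172×390 + 17.2×10⁻⁶×172×550 = 2.432 mm.
Since the ends are fixed, an axial force P builds up, equal in every segment, with P · Σ Lᵢ/(AᵢEᵢ) = δ_free.
The series flexibility is Σ Lᵢ/(AᵢEᵢ) = 390/(1975×204×10³) + 550/(1850×199×10³) = 2.462×10⁻⁶ mm/N.
P = 2.432 / 2.462×10⁻⁶ = 987900 N = 987.9 kN, tensile.
σ_{steel} = P / A = 987900 / 1975 = 500.2 MPa.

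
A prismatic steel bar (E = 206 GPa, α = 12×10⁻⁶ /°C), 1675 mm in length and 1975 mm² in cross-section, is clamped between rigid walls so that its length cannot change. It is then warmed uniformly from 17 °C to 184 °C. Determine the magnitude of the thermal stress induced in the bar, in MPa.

σ ≈ 413 MPa (compressive)

The supports are rigid, so the total axial strain is zero. The restrained thermal strain is ε = αΔT = 12×10⁻⁶ × 167 = 2004×10⁻⁶.
The stress required to suppress this strain is σ = Eε = 206×10³ × 2004×10⁻⁶ = 412.8 MPa, compressive since the bar is trying to expand.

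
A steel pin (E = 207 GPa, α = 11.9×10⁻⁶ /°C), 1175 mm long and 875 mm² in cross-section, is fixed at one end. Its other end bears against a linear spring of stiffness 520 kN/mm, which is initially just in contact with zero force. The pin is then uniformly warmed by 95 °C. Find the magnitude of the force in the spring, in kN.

P ≈ 158 kN

Free thermal expansion: δ_free = αΔT L = 11.9×10⁻⁶ × 95 × 1175 = 1.328 mm.
Let P be the compressive force at the spring. The pin shortens elastically by PL/(AE) and the spring compresses by P/k; together these equal δ_free.
So P = δ_free / [L/(AE) + 1/k] = 1.328 / [ 1175/(875×207×10³) + 1/(520×10³) ].
P = 1.328 / 8.41×10⁻⁶ = 157900 N.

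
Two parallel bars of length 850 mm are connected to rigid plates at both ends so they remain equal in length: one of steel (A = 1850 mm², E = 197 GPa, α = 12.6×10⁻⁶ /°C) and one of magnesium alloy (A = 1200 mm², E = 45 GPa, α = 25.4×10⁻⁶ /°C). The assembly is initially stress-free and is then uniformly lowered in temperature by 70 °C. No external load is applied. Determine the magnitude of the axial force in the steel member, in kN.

Equilibrium of a rigid end plate with no external load gives equal and opposite internal forces ±P in the two members. Since α_{magnesium alloy} > α_{steel}, cooling drives the magnesium alloy into tension and the steel into compression.
Equating the net (thermal + elastic) strains gives |α₁ − α₂|·ΔT = P·[1/(A₁E₁) + 1/(A₂E₂)].
|α₁ − α₂|·ΔT = 12.8×10⁻⁶ × 70 = 0.000896.
1/(A₁E₁) + 1/(A₂E₂) = 1/(1850×197×10³) + 1/(1200×45×10³) = 2.126×10⁻⁸ N⁻¹.
P = 0.000896 / 2.126×10⁻⁸ = 42140 N = 42.14 kN.

P ≈ 42.1 kN (compressive in the steel)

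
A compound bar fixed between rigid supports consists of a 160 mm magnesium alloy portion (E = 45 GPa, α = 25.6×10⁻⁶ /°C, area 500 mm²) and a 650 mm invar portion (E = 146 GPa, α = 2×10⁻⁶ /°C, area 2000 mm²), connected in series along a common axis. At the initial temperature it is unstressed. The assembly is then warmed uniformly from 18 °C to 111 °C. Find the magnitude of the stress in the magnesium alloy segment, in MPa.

Free thermal expansion of the whole bar: Σ αᵢΔT Lᵢ = 25.6×10⁻⁶×93×160 + 2×10⁻⁶×93×650 = 0.5018 mm.
Since the ends are fixed, an axial force P builds up, equal in every segment, with P · Σ Lᵢ/(AᵢEᵢ) = δ_free.
The series flexibility is Σ Lᵢ/(AᵢEᵢ) = 160/(500×45×10³) + 650/(2000×146×10³) = 9.337×10⁻⁶ mm/N.
So P = 0.5018 / 9.337×10⁻⁶ = 53.75 kN, compressive.
σ_{magnesium alloy} = P / A = 53750 / 500 = 107.5 MPa.

σ ≈ 107 MPa (compressive)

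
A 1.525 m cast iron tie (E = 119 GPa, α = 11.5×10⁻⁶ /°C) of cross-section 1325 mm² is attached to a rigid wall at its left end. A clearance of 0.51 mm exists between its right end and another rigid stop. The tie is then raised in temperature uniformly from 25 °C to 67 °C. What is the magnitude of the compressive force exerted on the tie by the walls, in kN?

P ≈ 23.4 kN

If the wall were absent the tie would grow by αΔT L = 11.5×10⁻⁶ × 42 × 1525 = 0.7366 mm.
This exceeds the 0.51 mm gap, so the wall pushes back. The portion of expansion that must be recovered elastically is δ_free − gap = 0.7366 − 0.51 = 0.2266 mm.
That suppressed elongation corresponds to σ = E·Δ/L = 119×10³ × 0.2266/1525 = 17.68 MPa.
Force on the wall = σA = 17.68 × 1325 mm² = 23.43 kN.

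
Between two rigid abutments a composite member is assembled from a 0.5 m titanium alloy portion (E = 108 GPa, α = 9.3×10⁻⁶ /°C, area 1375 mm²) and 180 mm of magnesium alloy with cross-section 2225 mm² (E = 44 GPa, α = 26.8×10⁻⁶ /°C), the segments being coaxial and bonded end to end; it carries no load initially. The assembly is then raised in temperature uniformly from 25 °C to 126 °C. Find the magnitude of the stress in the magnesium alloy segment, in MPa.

σ ≈ 82.6 MPa (compressive)

With the walls removed the bar would change length by δ_free = Σ αᵢΔT Lᵢ = 9.3×10⁻⁶×101×500 + 26.8×10⁻⁶×101×180 = 0.9569 mm.
The walls prevent any net length change, so an axial force P (same in every segment) develops. Compatibility: P · Σ Lᵢ/(AᵢEᵢ) = δ_free.
Σ Lᵢ/(AᵢEᵢ) = 500/(1375×108×10³) + 180/(2225×44×10³) = 5.206×10⁻⁶ mm/N.
Hence P = δ_free / Σ(L/AE) = 0.9569/5.206×10⁻⁶ = 183.8 kN (compressive).
σ_{magnesium alloy} = P / A = 183800 / 2225 = 82.61 MPa.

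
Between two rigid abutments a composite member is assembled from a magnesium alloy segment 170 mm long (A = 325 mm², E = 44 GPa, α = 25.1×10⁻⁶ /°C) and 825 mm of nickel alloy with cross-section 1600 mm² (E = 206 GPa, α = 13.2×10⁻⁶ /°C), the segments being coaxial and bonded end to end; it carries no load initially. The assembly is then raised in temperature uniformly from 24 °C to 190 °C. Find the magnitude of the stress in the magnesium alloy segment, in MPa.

σ ≈ 538 MPa (compressive)

Free thermal expansion of the whole bar: Σ αᵢΔT Lᵢ = 25.1×10⁻⁶×166×170 + 13.2×10⁻⁶×166×825 = 2.516 mm.
Since the ends are fixed, an axial force P builds up, equal in every segment, with P · Σ Lᵢ/(AᵢEᵢ) = δ_free.
The series flexibility is Σ Lᵢ/(AᵢEᵢ) = 170/(325×44×10³) + 825/(1600×206×10³) = 1.439×10⁻⁵ mm/N.
So P = 2.516 / 1.439×10⁻⁵ = 174.8 kN, compressive.
σ_{magnesium alloy} = P / A = 174800 / 325 = 538 MPa.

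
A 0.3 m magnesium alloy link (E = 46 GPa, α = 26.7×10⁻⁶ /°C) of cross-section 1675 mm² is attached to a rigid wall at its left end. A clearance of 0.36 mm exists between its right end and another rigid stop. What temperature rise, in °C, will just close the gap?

ΔT ≈ 44.9 °C

Contact occurs when the free expansion equals the gap: αΔT L = 0.36 mm.
So ΔT = g/(αL) = 0.36/(26.7×10⁻⁶ × 300) = 44.94 °C.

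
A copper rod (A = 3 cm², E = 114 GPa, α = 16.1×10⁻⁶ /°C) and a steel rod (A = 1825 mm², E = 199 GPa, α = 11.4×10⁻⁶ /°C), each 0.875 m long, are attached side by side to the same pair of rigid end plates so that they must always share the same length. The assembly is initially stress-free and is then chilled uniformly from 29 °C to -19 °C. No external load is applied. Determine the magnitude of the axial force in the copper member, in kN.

Both members must finish at the same length. With the larger α, the copper tends to over-contract; the plates restrain it, putting the copper in tension and the steel in compression. With no external load the two internal forces are equal and opposite, magnitude P.
Equating the net (thermal + elastic) strains gives |α₁ − α₂|·ΔT = P·[1/(A₁E₁) + 1/(A₂E₂)].
|α₁ − α₂|·ΔT = 4.7×10⁻⁶ × 48 = 0.0002256.
1/(A₁E₁) + 1/(A₂E₂) = 1/(300×114×10³) + 1/(1825×199×10³) = 3.199×10⁻⁸ N⁻¹.
So P = 0.0002256 / 3.199×10⁻⁸ = 7.051 kN.

P ≈ 7.05 kN (tensile in the copper)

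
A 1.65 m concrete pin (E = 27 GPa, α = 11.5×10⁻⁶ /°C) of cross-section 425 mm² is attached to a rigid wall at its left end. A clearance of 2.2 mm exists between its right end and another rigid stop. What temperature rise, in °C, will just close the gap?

Contact occurs when the free expansion equals the gap: αΔT L = 2.2 mm.
ΔT = 2.2 / (11.5×10⁻⁶ × 1650) = 115.9 °C.

ΔT ≈ 116 °C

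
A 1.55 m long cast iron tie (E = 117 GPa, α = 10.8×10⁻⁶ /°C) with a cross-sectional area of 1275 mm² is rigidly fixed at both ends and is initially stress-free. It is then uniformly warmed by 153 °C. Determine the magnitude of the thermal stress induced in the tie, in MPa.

With length fixed, the mechanical strain must cancel the thermal strain αΔT = 10.8×10⁻⁶ × 153 = 1652.4×10⁻⁶.
The stress required to suppress this strain is σ = Eε = 117×10³ × 1652.4×10⁻⁶ = 193.3 MPa, compressive since the tie is trying to expand.

σ ≈ 193 MPa (compressive)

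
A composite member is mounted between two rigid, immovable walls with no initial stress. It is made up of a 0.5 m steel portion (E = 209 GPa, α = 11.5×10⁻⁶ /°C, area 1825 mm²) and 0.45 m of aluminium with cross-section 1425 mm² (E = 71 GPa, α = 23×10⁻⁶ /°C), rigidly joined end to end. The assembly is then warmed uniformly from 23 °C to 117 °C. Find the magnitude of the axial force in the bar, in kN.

P ≈ 263 kN (compressive)

Free thermal expansion of the whole bar: Σ αᵢΔT Lᵢ = 11.5×10⁻⁶×94×500 + 23×10⁻⁶×94×450 = 1.513 mm.
The rigid supports impose zero overall length change; the single axial force P common to all segments must satisfy P Σ Lᵢ/(AᵢEᵢ) = δ_free.
The series flexibility is Σ Lᵢ/(AᵢEᵢ) = 500/(1825×209×10³) + 450/(1425×71×10³) = 5.759×10⁻⁶ mm/N.
So P = 1.513 / 5.759×10⁻⁶ = 262.8 kN, compressive.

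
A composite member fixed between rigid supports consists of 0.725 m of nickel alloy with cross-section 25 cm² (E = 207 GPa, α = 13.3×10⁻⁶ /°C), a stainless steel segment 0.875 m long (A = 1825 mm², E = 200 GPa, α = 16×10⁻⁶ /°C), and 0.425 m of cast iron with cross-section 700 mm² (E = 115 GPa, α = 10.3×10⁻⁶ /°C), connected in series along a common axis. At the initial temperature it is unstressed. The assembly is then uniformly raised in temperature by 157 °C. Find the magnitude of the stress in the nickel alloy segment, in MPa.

With the walls removed the bar would change length by δ_free = Σ αᵢΔT Lᵢ = 13.3×10⁻⁶×157×725 + 16×10⁻⁶×157×875 + 10.3×10⁻⁶×157×425 = 4.399 mm.
Since the ends are fixed, an axial force P builds up, equal in every segment, with P · Σ Lᵢ/(AᵢEᵢ) = δ_free.
Σ Lᵢ/(AᵢEᵢ) = 725/(2500×207×10³) + 875/(1825×200×10³) + 425/(700×115×10³) = 9.078×10⁻⁶ mm/N.
Hence P = δ_free / Σ(L/AE) = 4.399/9.078×10⁻⁶ = 484.6 kN (compressive).
σ_{nickel alloy} = P / A = 484600 / 2500 = 193.8 MPa.

σ ≈ 194 MPa (compressive)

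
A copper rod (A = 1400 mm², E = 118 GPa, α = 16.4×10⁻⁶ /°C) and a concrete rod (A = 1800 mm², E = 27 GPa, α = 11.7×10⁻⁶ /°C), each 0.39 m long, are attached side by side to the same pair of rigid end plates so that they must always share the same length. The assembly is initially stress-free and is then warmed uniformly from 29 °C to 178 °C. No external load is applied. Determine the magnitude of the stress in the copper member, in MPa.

σ ≈ 18.8 MPa (compressive)

Equilibrium of a rigid end plate with no external load gives equal and opposite internal forces ±P in the two members. Since α_{copper} > α_{concrete}, heating drives the copper into compression and the concrete into tension.
Equating the net (thermal + elastic) strains gives |α₁ − α₂|·ΔT = P·[1/(A₁E₁) + 1/(A₂E₂)].
|α₁ − α₂|·ΔT = 4.7×10⁻⁶ × 149 = 0.0007003.
1/(A₁E₁) + 1/(A₂E₂) = 1/(1400×118×10³) + 1/(1800×27×10³) = 2.663×10⁻⁸ N⁻¹.
P = 0.0007003 / 2.663×10⁻⁸ = 26300 N = 26.3 kN.
σ_{copper} = P/A₁ = 26300/1400 = 18.78 MPa, compressive.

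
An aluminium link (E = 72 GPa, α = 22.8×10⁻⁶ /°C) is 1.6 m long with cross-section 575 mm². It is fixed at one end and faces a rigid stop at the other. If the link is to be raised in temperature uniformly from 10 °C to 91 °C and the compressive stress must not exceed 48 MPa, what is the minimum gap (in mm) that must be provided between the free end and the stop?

With no wall the link would lengthen by αΔT L = 22.8×10⁻⁶ × 81 × 1600 = 2.955 mm.
At the allowable stress the elastic shortening the wall may impose is σL/E = 48 × 1600 / (72×10³) = 1.067 mm.
So the gap has to take up the difference, g_min = δ_free − σL/E = 2.955 − 1.067 = 1.888 mm.

g ≈ 1.89 mm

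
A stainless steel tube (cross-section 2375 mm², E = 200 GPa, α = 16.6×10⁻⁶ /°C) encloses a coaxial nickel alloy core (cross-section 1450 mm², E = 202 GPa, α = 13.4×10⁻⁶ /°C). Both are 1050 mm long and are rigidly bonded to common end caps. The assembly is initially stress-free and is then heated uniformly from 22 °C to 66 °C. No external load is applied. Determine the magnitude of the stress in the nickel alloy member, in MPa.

σ ≈ 17.6 MPa (tensile)

The stainless steel has the larger α, so on heating it would change length more than the nickel alloy if both were free. The rigid plates force a common final length, so the stainless steel is put into compression and the nickel alloy into tension, with equal and opposite forces P (no external load).
Compatibility of the two members (thermal + elastic change equal): (α₁ − α₂)ΔT = P·[1/(A₁E₁) + 1/(A₂E₂)].
|α₁ − α₂|·ΔT = 3.2×10⁻⁶ × 44 = 0.0001408.
1/(A₁E₁) + 1/(A₂E₂) = 1/(2375×200×10³) + 1/(1450×202×10³) = 5.519×10⁻⁹ N⁻¹.
P = 0.0001408 / 5.519×10⁻⁹ = 25510 N = 25.51 kN.
σ_{nickel alloy} = P/A₂ = 25510/1450 = 17.59 MPa, tensile.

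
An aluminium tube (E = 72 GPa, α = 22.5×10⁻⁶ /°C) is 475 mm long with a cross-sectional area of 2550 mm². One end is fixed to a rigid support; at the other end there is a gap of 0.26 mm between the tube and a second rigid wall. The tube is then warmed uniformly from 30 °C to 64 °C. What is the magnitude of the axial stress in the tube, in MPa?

σ ≈ 15.7 MPa (compressive)

Unrestrained expansion: δ_free = αΔT L = 22.5×10⁻⁶ × 34 × 475 = 0.3634 mm.
This exceeds the 0.26 mm gap, so the wall pushes back. The portion of expansion that must be recovered elastically is δ_free − gap = 0.3634 − 0.26 = 0.1034 mm.
So σ = E(δ_free − g)/L = 72×10³ × 0.1034/475 = 15.67 MPa.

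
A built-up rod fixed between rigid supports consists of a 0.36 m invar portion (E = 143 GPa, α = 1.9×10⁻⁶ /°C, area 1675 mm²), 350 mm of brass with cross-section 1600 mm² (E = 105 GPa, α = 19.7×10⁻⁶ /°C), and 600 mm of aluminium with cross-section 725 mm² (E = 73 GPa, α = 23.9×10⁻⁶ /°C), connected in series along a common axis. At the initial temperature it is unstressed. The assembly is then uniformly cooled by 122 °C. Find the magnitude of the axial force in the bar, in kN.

With the walls removed the bar would change length by δ_free = Σ αᵢΔT Lᵢ = 1.9×10⁻⁶×122×360 + 19.7×10⁻⁶×122×350 + 23.9×10⁻⁶×122×600 = 2.674 mm.
The walls prevent any net length change, so an axial force P (same in every segment) develops. Compatibility: P · Σ Lᵢ/(AᵢEᵢ) = δ_free.
The series flexibility is Σ Lᵢ/(AᵢEᵢ) = 360/(1675×143×10³) + 350/(1600×105×10³) + 600/(725×73×10³) = 1.492×10⁻⁵ mm/N.
P = 2.674 / 1.492×10⁻⁵ = 179200 N = 179.2 kN, tensile.

P ≈ 179 kN (tensile)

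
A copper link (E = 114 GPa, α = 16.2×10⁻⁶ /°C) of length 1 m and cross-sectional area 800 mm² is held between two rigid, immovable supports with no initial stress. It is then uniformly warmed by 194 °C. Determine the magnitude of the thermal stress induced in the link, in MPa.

σ ≈ 358 MPa (compressive)

Because both ends are immovable the net strain is zero, and the suppressed thermal strain is αΔT = 16.2×10⁻⁶ × 194 = 3142.8×10⁻⁶.
σ = EαΔT = 114×10³ × 16.2×10⁻⁶ × 194 = 358.3 MPa (compressive; the link is trying to expand).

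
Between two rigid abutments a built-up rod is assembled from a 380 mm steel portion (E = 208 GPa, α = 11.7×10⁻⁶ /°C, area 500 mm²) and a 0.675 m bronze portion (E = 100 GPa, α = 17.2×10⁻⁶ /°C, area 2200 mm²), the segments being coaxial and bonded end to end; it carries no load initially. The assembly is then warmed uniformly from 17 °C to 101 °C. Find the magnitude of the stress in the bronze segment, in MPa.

With the walls removed the bar would change length by δ_free = Σ αᵢΔT Lᵢ = 11.7×10⁻⁶×84×380 + 17.2×10⁻⁶×84×675 = 1.349 mm.
Since the ends are fixed, an axial force P builds up, equal in every segment, with P · Σ Lᵢ/(AᵢEᵢ) = δ_free.
Σ Lᵢ/(AᵢEᵢ) = 380/(500×208×10³) + 675/(2200×100×10³) = 6.722×10⁻⁶ mm/N.
P = 1.349 / 6.722×10⁻⁶ = 200600 N = 200.6 kN, compressive.
σ_{bronze} = P / A = 200600 / 2200 = 91.2 MPa.

σ ≈ 91.2 MPa (compressive)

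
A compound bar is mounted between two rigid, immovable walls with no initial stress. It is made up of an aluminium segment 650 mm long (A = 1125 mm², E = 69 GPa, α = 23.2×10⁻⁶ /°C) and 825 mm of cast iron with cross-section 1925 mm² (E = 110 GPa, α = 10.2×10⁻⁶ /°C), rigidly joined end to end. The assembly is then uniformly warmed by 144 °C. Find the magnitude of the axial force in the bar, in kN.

If the supports were absent, the total length change would be Σ αᵢΔT Lᵢ = 23.2×10⁻⁶×144×650 + 10.2×10⁻⁶×144×825 = 3.383 mm.
Since the ends are fixed, an axial force P builds up, equal in every segment, with P · Σ Lᵢ/(AᵢEᵢ) = δ_free.
The series flexibility is Σ Lᵢ/(AᵢEᵢ) = 650/(1125×69×10³) + 825/(1925×110×10³) = 1.227×10⁻⁵ mm/N.
Hence P = δ_free / Σ(L/AE) = 3.383/1.227×10⁻⁵ = 275.7 kN (compressive).

P ≈ 276 kN (compressive)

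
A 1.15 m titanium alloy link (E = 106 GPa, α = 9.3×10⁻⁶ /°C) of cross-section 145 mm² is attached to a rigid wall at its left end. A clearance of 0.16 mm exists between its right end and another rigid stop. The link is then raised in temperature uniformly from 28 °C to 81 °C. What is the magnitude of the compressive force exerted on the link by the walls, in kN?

P ≈ 5.44 kN

If the wall were absent the link would grow by αΔT L = 9.3×10⁻⁶ × 53 × 1150 = 0.5668 mm.
This exceeds the 0.16 mm gap, so the wall pushes back. The portion of expansion that must be recovered elastically is δ_free − gap = 0.5668 − 0.16 = 0.4068 mm.
So σ = E(δ_free − g)/L = 106×10³ × 0.4068/1150 = 37.5 MPa.
P = σA = 37.5 × 145 = 5.437 kN.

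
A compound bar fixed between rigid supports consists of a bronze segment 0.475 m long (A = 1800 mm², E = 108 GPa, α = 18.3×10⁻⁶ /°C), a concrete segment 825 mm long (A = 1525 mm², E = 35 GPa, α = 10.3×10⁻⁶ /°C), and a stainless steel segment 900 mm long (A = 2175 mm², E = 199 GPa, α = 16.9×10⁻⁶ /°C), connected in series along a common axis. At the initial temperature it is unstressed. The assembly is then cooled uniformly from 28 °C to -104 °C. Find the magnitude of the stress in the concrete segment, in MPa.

σ ≈ 140 MPa (tensile)

With the walls removed the bar would change length by δ_free = Σ αᵢΔT Lᵢ = 18.3×10⁻⁶×132×475 + 10.3×10⁻⁶×132×825 + 16.9×10⁻⁶×132×900 = 4.277 mm.
The walls prevent any net length change, so an axial force P (same in every segment) develops. Compatibility: P · Σ Lᵢ/(AᵢEᵢ) = δ_free.
Σ Lᵢ/(AᵢEᵢ) = 475/(1800×108×10³) + 825/(1525×35×10³) + 900/(2175×199×10³) = 1.998×10⁻⁵ mm/N.
So P = 4.277 / 1.998×10⁻⁵ = 214.1 kN, tensile.
σ_{concrete} = P / A = 214100 / 1525 = 140.4 MPa.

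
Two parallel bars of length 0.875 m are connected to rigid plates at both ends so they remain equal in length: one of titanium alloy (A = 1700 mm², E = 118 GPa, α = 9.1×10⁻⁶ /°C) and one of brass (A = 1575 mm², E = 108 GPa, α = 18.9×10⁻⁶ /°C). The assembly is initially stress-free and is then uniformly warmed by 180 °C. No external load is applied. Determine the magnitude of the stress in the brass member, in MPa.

The brass has the larger α, so on heating it would change length more than the titanium alloy if both were free. The rigid plates force a common final length, so the brass is put into compression and the titanium alloy into tension, with equal and opposite forces P (no external load).
Equating the net (thermal + elastic) strains gives |α₁ − α₂|·ΔT = P·[1/(A₁E₁) + 1/(A₂E₂)].
|α₁ − α₂|·ΔT = 9.8×10⁻⁶ × 180 = 0.001764.
1/(A₁E₁) + 1/(A₂E₂) = 1/(1700×118×10³) + 1/(1575×108×10³) = 1.086×10⁻⁸ N⁻¹.
So P = 0.001764 / 1.086×10⁻⁸ = 162.4 kN.
σ_{brass} = P/A₂ = 162400/1575 = 103.1 MPa, compressive.

σ ≈ 103 MPa (compressive)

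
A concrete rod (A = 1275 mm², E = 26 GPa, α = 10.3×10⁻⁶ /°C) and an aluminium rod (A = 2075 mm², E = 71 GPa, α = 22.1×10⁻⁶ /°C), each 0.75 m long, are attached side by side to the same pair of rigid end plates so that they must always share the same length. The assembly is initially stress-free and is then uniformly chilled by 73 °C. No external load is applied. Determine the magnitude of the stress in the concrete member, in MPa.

σ ≈ 18.3 MPa (compressive)

Equilibrium of a rigid end plate with no external load gives equal and opposite internal forces ±P in the two members. Since α_{aluminium} > α_{concrete}, cooling drives the aluminium into tension and the concrete into compression.
Compatibility of the two members (thermal + elastic change equal): (α₁ − α₂)ΔT = P·[1/(A₁E₁) + 1/(A₂E₂)].
|α₁ − α₂|·ΔT = 11.8×10⁻⁶ × 73 = 0.0008614.
1/(A₁E₁) + 1/(A₂E₂) = 1/(1275×26×10³) + 1/(2075×71×10³) = 3.695×10⁻⁸ N⁻¹.
So P = 0.0008614 / 3.695×10⁻⁸ = 23.31 kN.
σ_{concrete} = P/A₁ = 23310/1275 = 18.28 MPa, compressive.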